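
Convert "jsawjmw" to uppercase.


Input string: 'jsawjmw'
Operation: convert each letter to uppercase
Mapping: 'j'->'J', 's'->'S', 'a'->'A', 'w'->'W', 'j'->'J', 'm'->'M', 'w'->'W'
Result: JSAWJMW


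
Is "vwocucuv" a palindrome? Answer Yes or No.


Input string: 'vwocucuv'
Reversed: 'vucucowv'
Compare pairs: s[0]='v' vs s[7]='v' (match), s[1]='w' vs s[6]='u' (mismatch), s[2]='o' vs s[5]='c' (mismatch), s[3]='c' vs s[4]='u' (mismatch)
Palindrome: No


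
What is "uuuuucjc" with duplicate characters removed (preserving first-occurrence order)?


Input: 'uuuuucjc'
Operation: keep first occurrence of each character
Scan: s[0]='u' new -> keep; s[1]='u' seen -> skip; s[2]='u' seen -> skip; s[3]='u' seen -> skip; s[4]='u' seen -> skip; s[5]='c' new -> keep; s[6]='j' new -> keep; s[7]='c' seen -> skip
Result: ucj


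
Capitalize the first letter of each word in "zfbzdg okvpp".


Input string: 'zfbzdg okvpp'
Operation: capitalize first letter of each word
Word transformations: 'zfbzdg'->'Zfbzdg', 'okvpp'->'Okvpp'
Result: Zfbzdg Okvpp


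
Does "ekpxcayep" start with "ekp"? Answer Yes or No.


Input string: 'ekpxcayep'
Prefix to check: 'ekp'
First 3 characters of input: 'ekp'
Match: True
Result: Yes


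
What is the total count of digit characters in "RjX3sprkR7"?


Input string: 'RjX3sprkR7'
Operation: count digit characters (0-9)
Scan: 'R', 'j', 'X', '3'(digit), 's', 'p', 'r', 'k', 'R', '7'(digit)
Digits found: 2
Result: 2


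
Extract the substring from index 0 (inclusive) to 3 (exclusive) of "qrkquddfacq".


Input string: 'qrkquddfacq'
Operation: slice [0:3]
Extract characters: s[0]='q', s[1]='r', s[2]='k'
Result: qrk


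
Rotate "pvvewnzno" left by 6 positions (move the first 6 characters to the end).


Input: 'pvvewnzno', shift = 6
Operation: split at index 6 and swap parts
Front part s[0:6] = 'pvvewn'
Back part s[6:] = 'zno'
Rotated = back + front = 'zno' + 'pvvewn'
Result: znopvvewn


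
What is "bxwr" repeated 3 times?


Input string: 'bxwr'
Operation: repeat 3 times
Concatenation: 'bxwr' + 'bxwr' + 'bxwr'
Result: bxwrbxwrbxwr


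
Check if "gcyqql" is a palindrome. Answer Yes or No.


Input string: 'gcyqql'
Reversed: 'lqqycg'
Compare pairs: s[0]='g' vs s[5]='l' (mismatch), s[1]='c' vs s[4]='q' (mismatch), s[2]='y' vs s[3]='q' (mismatch)
Palindrome: No


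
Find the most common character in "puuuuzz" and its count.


Input: 'puuuuzz'
Operation: tally each character
Counts: 'p':1, 'u':4, 'z':2
Maximum: 'u' appears 4 times


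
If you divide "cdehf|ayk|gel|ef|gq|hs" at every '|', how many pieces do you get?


Input string: 'cdehf|ayk|gel|ef|gq|hs'
Delimiter: '|'
Split result: 'cdehf', 'ayk', 'gel', 'ef', 'gq', 'hs'
Number of parts: 6


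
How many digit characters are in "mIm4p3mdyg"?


Input string: 'mIm4p3mdyg'
Operation: count digit characters (0-9)
Scan: 'm', 'I', 'm', '4'(digit), 'p', '3'(digit), 'm', 'd', 'y', 'g'
Digits found: 2
Result: 2


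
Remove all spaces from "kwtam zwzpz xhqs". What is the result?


Input string: 'kwtam zwzpz xhqs'
Operation: remove all spaces
Words: 'kwtam', 'zwzpz', 'xhqs'
Join without spaces: kwtamzwzpzxhqs


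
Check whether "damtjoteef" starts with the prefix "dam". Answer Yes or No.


Input string: 'damtjoteef'
Prefix to check: 'dam'
First 3 characters of input: 'dam'
Match: True
Result: Yes


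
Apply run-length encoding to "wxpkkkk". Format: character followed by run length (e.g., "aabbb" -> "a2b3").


Input: 'wxpkkkk'
Operation: identify consecutive runs
Runs: 'w' -> w1, 'x' -> x1, 'p' -> p1, 'kkkk' -> k4
Encoded: w1x1p1k4


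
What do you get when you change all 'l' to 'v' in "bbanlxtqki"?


Input string: 'bbanlxtqki'
Operation: replace 'l' with 'v'
Positions of 'l': 4
After replacement: bbanvxtqki


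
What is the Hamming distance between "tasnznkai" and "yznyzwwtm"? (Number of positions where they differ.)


String 1: 'tasnznkai'
String 2: 'yznyzwwtm'
Compare each position: pos 0: 't'!='y', pos 1: 'a'!='z', pos 2: 's'!='n', pos 3: 'n'!='y', pos 4: 'z'=='z', pos 5: 'n'!='w', pos 6: 'k'!='w', pos 7: 'a'!='t', pos 8: 'i'!='m'
Differing positions: 8
Hamming distance: 8


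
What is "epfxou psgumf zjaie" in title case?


Input string: 'epfxou psgumf zjaie'
Operation: capitalize first letter of each word
Word transformations: 'epfxou'->'Epfxou', 'psgumf'->'Psgumf', 'zjaie'->'Zjaie'
Result: Epfxou Psgumf Zjaie


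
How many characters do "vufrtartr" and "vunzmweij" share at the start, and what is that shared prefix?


String 1: 'vufrtartr'
String 2: 'vunzmweij'
Compare position by position:
pos 0: 'v' vs 'v' match
pos 1: 'u' vs 'u' match
pos 2: 'f' vs 'n' differ -> stop
Longest common prefix: "vu" (length 2)


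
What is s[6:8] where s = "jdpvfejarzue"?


Input string: 'jdpvfejarzue'
Operation: slice [6:8]
Extract characters: s[6]='j', s[7]='a'
Result: ja


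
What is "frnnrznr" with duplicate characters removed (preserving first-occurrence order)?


Input: 'frnnrznr'
Operation: keep first occurrence of each character
Scan: s[0]='f' new -> keep; s[1]='r' new -> keep; s[2]='n' new -> keep; s[3]='n' seen -> skip; s[4]='r' seen -> skip; s[5]='z' new -> keep; s[6]='n' seen -> skip; s[7]='r' seen -> skip
Result: frnz


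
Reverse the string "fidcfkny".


Input string: 'fidcfkny'
Operation: reverse character order
Original order: 'f' -> 'i' -> 'd' -> 'c' -> 'f' -> 'k' -> 'n' -> 'y'
Reversed order: 'y' -> 'n' -> 'k' -> 'f' -> 'c' -> 'd' -> 'i' -> 'f'
Result: ynkfcdif


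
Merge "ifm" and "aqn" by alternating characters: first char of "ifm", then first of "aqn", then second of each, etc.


String 1: 'ifm'
String 2: 'aqn'
Operation: alternate characters
Pairs: 'i'+'a', 'f'+'q', 'm'+'n'
Result: iafqmn


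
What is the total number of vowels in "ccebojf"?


Input string: 'ccebojf'
Operation: count vowels (a, e, i, o, u)
Scan: s[0]='c', s[1]='c', s[2]='e' (vowel), s[3]='b', s[4]='o' (vowel), s[5]='j', s[6]='f'
Vowels found: 2
Result: 2


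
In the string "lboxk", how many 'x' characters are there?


Input string: 'lboxk'
Target character: 'x'
Scan each position: s[3]='x'
Matches found at indices: 3
Total: 1


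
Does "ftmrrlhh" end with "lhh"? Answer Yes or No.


Input string: 'ftmrrlhh'
Suffix to check: 'lhh'
Last 3 characters of input: 'lhh'
Match: True
Result: Yes


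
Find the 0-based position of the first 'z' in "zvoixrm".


Input string: 'zvoixrm'
Target: 'z'
Scanning left to right: s[0]='z'
First match at index: 0


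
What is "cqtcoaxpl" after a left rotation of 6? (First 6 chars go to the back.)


Input: 'cqtcoaxpl', shift = 6
Operation: split at index 6 and swap parts
Front part s[0:6] = 'cqtcoa'
Back part s[6:] = 'xpl'
Rotated = back + front = 'xpl' + 'cqtcoa'
Result: xplcqtcoa


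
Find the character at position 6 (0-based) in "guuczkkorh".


Input string: 'guuczkkorh'
Operation: get character at index 6
Index mapping: s[0]='g', s[1]='u', s[2]='u', s[3]='c', s[4]='z', s[5]='k', s[6]='k'
Result: 'k'


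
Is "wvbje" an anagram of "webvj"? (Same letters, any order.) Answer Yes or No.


String 1: 'webvj' -> sorted: 'bejvw'
String 2: 'wvbje' -> sorted: 'bejvw'
Compare sorted forms: 'bejvw' == 'bejvw'
Anagram: Yes


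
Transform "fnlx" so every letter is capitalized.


Input string: 'fnlx'
Operation: convert each letter to uppercase
Mapping: 'f'->'F', 'n'->'N', 'l'->'L', 'x'->'X'
Result: FNLX


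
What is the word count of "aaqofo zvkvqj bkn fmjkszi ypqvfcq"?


Input string: 'aaqofo zvkvqj bkn fmjkszi ypqvfcq'
Operation: split by spaces
Words found: 'aaqofo', 'zvkvqj', 'bkn', 'fmjkszi', 'ypqvfcq'
Word count: 5


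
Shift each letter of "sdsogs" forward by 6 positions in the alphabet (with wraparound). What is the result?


Input: 'sdsogs', shift = 6
Operation: for each letter, (position + 6) mod 26
Mapping: 's'(18+6=24)->'y', 'd'(3+6=9)->'j', 's'(18+6=24)->'y', 'o'(14+6=20)->'u', 'g'(6+6=12)->'m', 's'(18+6=24)->'y'
Result: yjyumy


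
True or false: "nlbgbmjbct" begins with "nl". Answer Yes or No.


Input string: 'nlbgbmjbct'
Prefix to check: 'nl'
First 2 characters of input: 'nl'
Match: True
Result: Yes


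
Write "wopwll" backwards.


Input string: 'wopwll'
Operation: reverse character order
Original order: 'w' -> 'o' -> 'p' -> 'w' -> 'l' -> 'l'
Reversed order: 'l' -> 'l' -> 'w' -> 'p' -> 'o' -> 'w'
Result: llwpow


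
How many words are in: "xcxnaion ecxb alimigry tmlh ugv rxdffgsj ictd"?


Input string: 'xcxnaion ecxb alimigry tmlh ugv rxdffgsj ictd'
Operation: split by spaces
Words found: 'xcxnaion', 'ecxb', 'alimigry', 'tmlh', 'ugv', 'rxdffgsj', 'ictd'
Word count: 7


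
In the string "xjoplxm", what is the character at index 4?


Input string: 'xjoplxm'
Operation: get character at index 4
Index mapping: s[0]='x', s[1]='j', s[2]='o', s[3]='p', s[4]='l'
Result: 'l'


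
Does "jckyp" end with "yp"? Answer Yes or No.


Input string: 'jckyp'
Suffix to check: 'yp'
Last 2 characters of input: 'yp'
Match: True
Result: Yes


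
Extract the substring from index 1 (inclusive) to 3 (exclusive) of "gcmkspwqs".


Input string: 'gcmkspwqs'
Operation: slice [1:3]
Extract characters: s[1]='c', s[2]='m'
Result: cm


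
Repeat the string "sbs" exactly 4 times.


Input string: 'sbs'
Operation: repeat 4 times
Concatenation: 'sbs' + 'sbs' + 'sbs' + 'sbs'
Result: sbssbssbssbs


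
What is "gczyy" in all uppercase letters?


Input string: 'gczyy'
Operation: convert each letter to uppercase
Mapping: 'g'->'G', 'c'->'C', 'z'->'Z', 'y'->'Y', 'y'->'Y'
Result: GCZYY


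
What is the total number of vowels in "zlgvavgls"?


Input string: 'zlgvavgls'
Operation: count vowels (a, e, i, o, u)
Scan: s[0]='z', s[1]='l', s[2]='g', s[3]='v', s[4]='a' (vowel), s[5]='v', s[6]='g', s[7]='l', s[8]='s'
Vowels found: 1
Result: 1


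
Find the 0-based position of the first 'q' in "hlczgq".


Input string: 'hlczgq'
Target: 'q'
Scanning left to right: s[0]='h', s[1]='l', s[2]='c', s[3]='z', s[4]='g', s[5]='q'
First match at index: 5


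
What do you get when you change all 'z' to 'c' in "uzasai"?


Input string: 'uzasai'
Operation: replace 'z' with 'c'
Positions of 'z': 1
After replacement: ucasai


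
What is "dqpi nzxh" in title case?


Input string: 'dqpi nzxh'
Operation: capitalize first letter of each word
Word transformations: 'dqpi'->'Dqpi', 'nzxh'->'Nzxh'
Result: Dqpi Nzxh


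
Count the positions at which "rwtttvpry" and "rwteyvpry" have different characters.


String 1: 'rwtttvpry'
String 2: 'rwteyvpry'
Compare each position: pos 0: 'r'=='r', pos 1: 'w'=='w', pos 2: 't'=='t', pos 3: 't'!='e', pos 4: 't'!='y', pos 5: 'v'=='v', pos 6: 'p'=='p', pos 7: 'r'=='r', pos 8: 'y'=='y'
Differing positions: 2
Hamming distance: 2


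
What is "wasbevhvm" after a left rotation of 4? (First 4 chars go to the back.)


Input: 'wasbevhvm', shift = 4
Operation: split at index 4 and swap parts
Front part s[0:4] = 'wasb'
Back part s[4:] = 'evhvm'
Rotated = back + front = 'evhvm' + 'wasb'
Result: evhvmwasb


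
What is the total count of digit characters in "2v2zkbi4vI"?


Input string: '2v2zkbi4vI'
Operation: count digit characters (0-9)
Scan: '2'(digit), 'v', '2'(digit), 'z', 'k', 'b', 'i', '4'(digit), 'v', 'I'
Digits found: 3
Result: 3


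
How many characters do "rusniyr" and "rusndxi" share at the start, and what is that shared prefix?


String 1: 'rusniyr'
String 2: 'rusndxi'
Compare position by position:
pos 0: 'r' vs 'r' match
pos 1: 'u' vs 'u' match
pos 2: 's' vs 's' match
pos 3: 'n' vs 'n' match
pos 4: 'i' vs 'd' differ -> stop
Longest common prefix: "rusn" (length 4)


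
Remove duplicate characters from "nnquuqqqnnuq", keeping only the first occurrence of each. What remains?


Input: 'nnquuqqqnnuq'
Operation: keep first occurrence of each character
Scan: s[0]='n' new -> keep; s[1]='n' seen -> skip; s[2]='q' new -> keep; s[3]='u' new -> keep; s[4]='u' seen -> skip; s[5]='q' seen -> skip; s[6]='q' seen -> skip; s[7]='q' seen -> skip; s[8]='n' seen -> skip; s[9]='n' seen -> skip; s[10]='u' seen -> skip; s[11]='q' seen -> skip
Result: nqu


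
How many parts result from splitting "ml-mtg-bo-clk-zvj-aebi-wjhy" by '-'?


Input string: 'ml-mtg-bo-clk-zvj-aebi-wjhy'
Delimiter: '-'
Split result: 'ml', 'mtg', 'bo', 'clk', 'zvj', 'aebi', 'wjhy'
Number of parts: 7


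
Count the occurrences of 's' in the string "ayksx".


Input string: 'ayksx'
Target character: 's'
Scan each position: s[3]='s'
Matches found at indices: 3
Total: 1


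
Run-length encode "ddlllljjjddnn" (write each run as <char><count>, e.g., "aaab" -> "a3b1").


Input: 'ddlllljjjddnn'
Operation: identify consecutive runs
Runs: 'dd' -> d2, 'llll' -> l4, 'jjj' -> j3, 'dd' -> d2, 'nn' -> n2
Encoded: d2l4j3d2n2


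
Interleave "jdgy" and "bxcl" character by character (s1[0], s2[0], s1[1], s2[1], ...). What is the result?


String 1: 'jdgy'
String 2: 'bxcl'
Operation: alternate characters
Pairs: 'j'+'b', 'd'+'x', 'g'+'c', 'y'+'l'
Result: jbdxgcyl


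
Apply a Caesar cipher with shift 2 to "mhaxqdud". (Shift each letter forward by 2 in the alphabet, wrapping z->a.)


Input: 'mhaxqdud', shift = 2
Operation: for each letter, (position + 2) mod 26
Mapping: 'm'(12+2=14)->'o', 'h'(7+2=9)->'j', 'a'(0+2=2)->'c', 'x'(23+2=25)->'z', 'q'(16+2=18)->'s', 'd'(3+2=5)->'f', 'u'(20+2=22)->'w', 'd'(3+2=5)->'f'
Result: ojczsfwf


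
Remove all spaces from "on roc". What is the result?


Input string: 'on roc'
Operation: remove all spaces
Words: 'on', 'roc'
Join without spaces: onroc


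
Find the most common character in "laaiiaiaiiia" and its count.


Input: 'laaiiaiaiiia'
Operation: tally each character
Counts: 'a':5, 'i':6, 'l':1
Maximum: 'i' appears 6 times


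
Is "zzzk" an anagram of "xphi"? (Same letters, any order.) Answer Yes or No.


String 1: 'xphi' -> sorted: 'hipx'
String 2: 'zzzk' -> sorted: 'kzzz'
Compare sorted forms: 'hipx' != 'kzzz'
Anagram: No


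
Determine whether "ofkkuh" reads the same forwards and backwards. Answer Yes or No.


Input string: 'ofkkuh'
Reversed: 'hukkfo'
Compare pairs: s[0]='o' vs s[5]='h' (mismatch), s[1]='f' vs s[4]='u' (mismatch), s[2]='k' vs s[3]='k' (match)
Palindrome: No


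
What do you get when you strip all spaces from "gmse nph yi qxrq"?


Input string: 'gmse nph yi qxrq'
Operation: remove all spaces
Words: 'gmse', 'nph', 'yi', 'qxrq'
Join without spaces: gmsenphyiqxrq


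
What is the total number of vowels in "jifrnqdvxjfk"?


Input string: 'jifrnqdvxjfk'
Operation: count vowels (a, e, i, o, u)
Scan: s[0]='j', s[1]='i' (vowel), s[2]='f', s[3]='r', s[4]='n', s[5]='q', s[6]='d', s[7]='v', s[8]='x', s[9]='j', s[10]='f', s[11]='k'
Vowels found: 1
Result: 1


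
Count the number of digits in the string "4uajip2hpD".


Input string: '4uajip2hpD'
Operation: count digit characters (0-9)
Scan: '4'(digit), 'u', 'a', 'j', 'i', 'p', '2'(digit), 'h', 'p', 'D'
Digits found: 2
Result: 2


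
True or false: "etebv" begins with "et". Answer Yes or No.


Input string: 'etebv'
Prefix to check: 'et'
First 2 characters of input: 'et'
Match: True
Result: Yes


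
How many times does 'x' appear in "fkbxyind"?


Input string: 'fkbxyind'
Target character: 'x'
Scan each position: s[3]='x'
Matches found at indices: 3
Total: 1


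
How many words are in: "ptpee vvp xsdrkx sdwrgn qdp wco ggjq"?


Input string: 'ptpee vvp xsdrkx sdwrgn qdp wco ggjq'
Operation: split by spaces
Words found: 'ptpee', 'vvp', 'xsdrkx', 'sdwrgn', 'qdp', 'wco', 'ggjq'
Word count: 7


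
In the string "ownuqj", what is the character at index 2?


Input string: 'ownuqj'
Operation: get character at index 2
Index mapping: s[0]='o', s[1]='w', s[2]='n'
Result: 'n'


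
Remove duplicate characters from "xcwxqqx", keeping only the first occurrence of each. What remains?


Input: 'xcwxqqx'
Operation: keep first occurrence of each character
Scan: s[0]='x' new -> keep; s[1]='c' new -> keep; s[2]='w' new -> keep; s[3]='x' seen -> skip; s[4]='q' new -> keep; s[5]='q' seen -> skip; s[6]='x' seen -> skip
Result: xcwq


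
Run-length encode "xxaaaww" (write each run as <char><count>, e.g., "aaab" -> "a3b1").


Input: 'xxaaaww'
Operation: identify consecutive runs
Runs: 'xx' -> x2, 'aaa' -> a3, 'ww' -> w2
Encoded: x2a3w2


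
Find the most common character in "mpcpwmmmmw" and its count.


Input: 'mpcpwmmmmw'
Operation: tally each character
Counts: 'c':1, 'm':5, 'p':2, 'w':2
Maximum: 'm' appears 5 times


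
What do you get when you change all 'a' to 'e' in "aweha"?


Input string: 'aweha'
Operation: replace 'a' with 'e'
Positions of 'a': 0, 4
After replacement: ewehe


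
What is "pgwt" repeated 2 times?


Input string: 'pgwt'
Operation: repeat 2 times
Concatenation: 'pgwt' + 'pgwt'
Result: pgwtpgwt


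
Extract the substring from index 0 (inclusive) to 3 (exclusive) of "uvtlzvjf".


Input string: 'uvtlzvjf'
Operation: slice [0:3]
Extract characters: s[0]='u', s[1]='v', s[2]='t'
Result: uvt


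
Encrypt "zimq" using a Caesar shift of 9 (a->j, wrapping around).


Input: 'zimq', shift = 9
Operation: for each letter, (position + 9) mod 26
Mapping: 'z'(25+9=34, 34 mod 26=8)->'i', 'i'(8+9=17)->'r', 'm'(12+9=21)->'v', 'q'(16+9=25)->'z'
Result: irvz


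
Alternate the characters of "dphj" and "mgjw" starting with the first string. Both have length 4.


String 1: 'dphj'
String 2: 'mgjw'
Operation: alternate characters
Pairs: 'd'+'m', 'p'+'g', 'h'+'j', 'j'+'w'
Result: dmpghjjw


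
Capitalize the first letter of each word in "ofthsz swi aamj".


Input string: 'ofthsz swi aamj'
Operation: capitalize first letter of each word
Word transformations: 'ofthsz'->'Ofthsz', 'swi'->'Swi', 'aamj'->'Aamj'
Result: Ofthsz Swi Aamj


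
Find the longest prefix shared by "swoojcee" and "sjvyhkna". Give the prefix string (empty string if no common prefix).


String 1: 'swoojcee'
String 2: 'sjvyhkna'
Compare position by position:
pos 0: 's' vs 's' match
pos 1: 'w' vs 'j' differ -> stop
Longest common prefix: "s" (length 1)


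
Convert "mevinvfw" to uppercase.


Input string: 'mevinvfw'
Operation: convert each letter to uppercase
Mapping: 'm'->'M', 'e'->'E', 'v'->'V', 'i'->'I', 'n'->'N', 'v'->'V', 'f'->'F', 'w'->'W'
Result: MEVINVFW


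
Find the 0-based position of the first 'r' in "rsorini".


Input string: 'rsorini'
Target: 'r'
Scanning left to right: s[0]='r'
First match at index: 0


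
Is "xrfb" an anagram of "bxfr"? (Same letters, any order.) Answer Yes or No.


String 1: 'bxfr' -> sorted: 'bfrx'
String 2: 'xrfb' -> sorted: 'bfrx'
Compare sorted forms: 'bfrx' == 'bfrx'
Anagram: Yes


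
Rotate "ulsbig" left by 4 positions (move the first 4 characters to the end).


Input: 'ulsbig', shift = 4
Operation: split at index 4 and swap parts
Front part s[0:4] = 'ulsb'
Back part s[4:] = 'ig'
Rotated = back + front = 'ig' + 'ulsb'
Result: igulsb


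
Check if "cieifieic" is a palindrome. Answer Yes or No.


Input string: 'cieifieic'
Reversed: 'cieifieic'
Compare pairs: s[0]='c' vs s[8]='c' (match), s[1]='i' vs s[7]='i' (match), s[2]='e' vs s[6]='e' (match), s[3]='i' vs s[5]='i' (match)
Palindrome: Yes


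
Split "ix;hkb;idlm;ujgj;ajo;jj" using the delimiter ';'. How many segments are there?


Input string: 'ix;hkb;idlm;ujgj;ajo;jj'
Delimiter: ';'
Split result: 'ix', 'hkb', 'idlm', 'ujgj', 'ajo', 'jj'
Number of parts: 6


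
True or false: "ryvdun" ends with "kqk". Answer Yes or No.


Input string: 'ryvdun'
Suffix to check: 'kqk'
Last 3 characters of input: 'dun'
Match: False
Result: No


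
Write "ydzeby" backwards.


Input string: 'ydzeby'
Operation: reverse character order
Original order: 'y' -> 'd' -> 'z' -> 'e' -> 'b' -> 'y'
Reversed order: 'y' -> 'b' -> 'e' -> 'z' -> 'd' -> 'y'
Result: ybezdy


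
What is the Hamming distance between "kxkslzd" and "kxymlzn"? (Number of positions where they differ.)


String 1: 'kxkslzd'
String 2: 'kxymlzn'
Compare each position: pos 0: 'k'=='k', pos 1: 'x'=='x', pos 2: 'k'!='y', pos 3: 's'!='m', pos 4: 'l'=='l', pos 5: 'z'=='z', pos 6: 'd'!='n'
Differing positions: 3
Hamming distance: 3


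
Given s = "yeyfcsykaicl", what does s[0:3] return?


Input string: 'yeyfcsykaicl'
Operation: slice [0:3]
Extract characters: s[0]='y', s[1]='e', s[2]='y'
Result: yey


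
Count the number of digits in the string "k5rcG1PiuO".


Input string: 'k5rcG1PiuO'
Operation: count digit characters (0-9)
Scan: 'k', '5'(digit), 'r', 'c', 'G', '1'(digit), 'P', 'i', 'u', 'O'
Digits found: 2
Result: 2


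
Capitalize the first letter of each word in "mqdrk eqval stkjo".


Input string: 'mqdrk eqval stkjo'
Operation: capitalize first letter of each word
Word transformations: 'mqdrk'->'Mqdrk', 'eqval'->'Eqval', 'stkjo'->'Stkjo'
Result: Mqdrk Eqval Stkjo


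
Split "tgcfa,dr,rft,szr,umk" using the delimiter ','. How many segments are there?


Input string: 'tgcfa,dr,rft,szr,umk'
Delimiter: ','
Split result: 'tgcfa', 'dr', 'rft', 'szr', 'umk'
Number of parts: 5


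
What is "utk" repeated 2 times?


Input string: 'utk'
Operation: repeat 2 times
Concatenation: 'utk' + 'utk'
Result: utkutk


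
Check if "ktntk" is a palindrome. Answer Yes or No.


Input string: 'ktntk'
Reversed: 'ktntk'
Compare pairs: s[0]='k' vs s[4]='k' (match), s[1]='t' vs s[3]='t' (match)
Palindrome: Yes


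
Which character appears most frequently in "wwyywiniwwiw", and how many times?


Input: 'wwyywiniwwiw'
Operation: tally each character
Counts: 'i':3, 'n':1, 'w':6, 'y':2
Maximum: 'w' appears 6 times


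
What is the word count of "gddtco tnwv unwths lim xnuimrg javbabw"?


Input string: 'gddtco tnwv unwths lim xnuimrg javbabw'
Operation: split by spaces
Words found: 'gddtco', 'tnwv', 'unwths', 'lim', 'xnuimrg', 'javbabw'
Word count: 6


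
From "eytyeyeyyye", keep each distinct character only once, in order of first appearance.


Input: 'eytyeyeyyye'
Operation: keep first occurrence of each character
Scan: s[0]='e' new -> keep; s[1]='y' new -> keep; s[2]='t' new -> keep; s[3]='y' seen -> skip; s[4]='e' seen -> skip; s[5]='y' seen -> skip; s[6]='e' seen -> skip; s[7]='y' seen -> skip; s[8]='y' seen -> skip; s[9]='y' seen -> skip; s[10]='e' seen -> skip
Result: eyt


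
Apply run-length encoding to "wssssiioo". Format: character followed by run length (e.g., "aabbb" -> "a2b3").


Input: 'wssssiioo'
Operation: identify consecutive runs
Runs: 'w' -> w1, 'ssss' -> s4, 'ii' -> i2, 'oo' -> o2
Encoded: w1s4i2o2


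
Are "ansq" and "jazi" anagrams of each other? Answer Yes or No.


String 1: 'ansq' -> sorted: 'anqs'
String 2: 'jazi' -> sorted: 'aijz'
Compare sorted forms: 'anqs' != 'aijz'
Anagram: No


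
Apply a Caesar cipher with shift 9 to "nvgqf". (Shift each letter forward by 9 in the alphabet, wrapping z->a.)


Input: 'nvgqf', shift = 9
Operation: for each letter, (position + 9) mod 26
Mapping: 'n'(13+9=22)->'w', 'v'(21+9=30, 30 mod 26=4)->'e', 'g'(6+9=15)->'p', 'q'(16+9=25)->'z', 'f'(5+9=14)->'o'
Result: wepzo


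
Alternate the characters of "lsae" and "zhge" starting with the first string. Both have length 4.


String 1: 'lsae'
String 2: 'zhge'
Operation: alternate characters
Pairs: 'l'+'z', 's'+'h', 'a'+'g', 'e'+'e'
Result: lzshagee


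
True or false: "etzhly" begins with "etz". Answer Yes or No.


Input string: 'etzhly'
Prefix to check: 'etz'
First 3 characters of input: 'etz'
Match: True
Result: Yes


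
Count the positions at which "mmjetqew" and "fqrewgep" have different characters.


String 1: 'mmjetqew'
String 2: 'fqrewgep'
Compare each position: pos 0: 'm'!='f', pos 1: 'm'!='q', pos 2: 'j'!='r', pos 3: 'e'=='e', pos 4: 't'!='w', pos 5: 'q'!='g', pos 6: 'e'=='e', pos 7: 'w'!='p'
Differing positions: 6
Hamming distance: 6


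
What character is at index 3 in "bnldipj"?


Input string: 'bnldipj'
Operation: get character at index 3
Index mapping: s[0]='b', s[1]='n', s[2]='l', s[3]='d'
Result: 'd'


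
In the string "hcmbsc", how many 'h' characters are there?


Input string: 'hcmbsc'
Target character: 'h'
Scan each position: s[0]='h'
Matches found at indices: 0
Total: 1


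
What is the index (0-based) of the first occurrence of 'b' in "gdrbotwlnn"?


Input string: 'gdrbotwlnn'
Target: 'b'
Scanning left to right: s[0]='g', s[1]='d', s[2]='r', s[3]='b'
First match at index: 3


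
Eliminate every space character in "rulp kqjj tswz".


Input string: 'rulp kqjj tswz'
Operation: remove all spaces
Words: 'rulp', 'kqjj', 'tswz'
Join without spaces: rulpkqjjtswz


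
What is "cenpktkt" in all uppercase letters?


Input string: 'cenpktkt'
Operation: convert each letter to uppercase
Mapping: 'c'->'C', 'e'->'E', 'n'->'N', 'p'->'P', 'k'->'K', 't'->'T', 'k'->'K', 't'->'T'
Result: CENPKTKT


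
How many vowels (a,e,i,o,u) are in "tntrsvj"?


Input string: 'tntrsvj'
Operation: count vowels (a, e, i, o, u)
Scan: s[0]='t', s[1]='n', s[2]='t', s[3]='r', s[4]='s', s[5]='v', s[6]='j'
Vowels found: 0
Result: 0


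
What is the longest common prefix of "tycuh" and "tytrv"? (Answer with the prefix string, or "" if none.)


String 1: 'tycuh'
String 2: 'tytrv'
Compare position by position:
pos 0: 't' vs 't' match
pos 1: 'y' vs 'y' match
pos 2: 'c' vs 't' differ -> stop
Longest common prefix: "ty" (length 2)


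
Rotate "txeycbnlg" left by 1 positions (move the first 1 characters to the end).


Input: 'txeycbnlg', shift = 1
Operation: split at index 1 and swap parts
Front part s[0:1] = 't'
Back part s[1:] = 'xeycbnlg'
Rotated = back + front = 'xeycbnlg' + 't'
Result: xeycbnlgt


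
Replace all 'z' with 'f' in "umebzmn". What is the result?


Input string: 'umebzmn'
Operation: replace 'z' with 'f'
Positions of 'z': 4
After replacement: umebfmn


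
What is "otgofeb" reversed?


Input string: 'otgofeb'
Operation: reverse character order
Original order: 'o' -> 't' -> 'g' -> 'o' -> 'f' -> 'e' -> 'b'
Reversed order: 'b' -> 'e' -> 'f' -> 'o' -> 'g' -> 't' -> 'o'
Result: befogto


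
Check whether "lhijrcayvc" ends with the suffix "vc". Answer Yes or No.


Input string: 'lhijrcayvc'
Suffix to check: 'vc'
Last 2 characters of input: 'vc'
Match: True
Result: Yes


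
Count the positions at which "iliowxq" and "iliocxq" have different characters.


String 1: 'iliowxq'
String 2: 'iliocxq'
Compare each position: pos 0: 'i'=='i', pos 1: 'l'=='l', pos 2: 'i'=='i', pos 3: 'o'=='o', pos 4: 'w'!='c', pos 5: 'x'=='x', pos 6: 'q'=='q'
Differing positions: 1
Hamming distance: 1


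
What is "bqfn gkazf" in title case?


Input string: 'bqfn gkazf'
Operation: capitalize first letter of each word
Word transformations: 'bqfn'->'Bqfn', 'gkazf'->'Gkazf'
Result: Bqfn Gkazf


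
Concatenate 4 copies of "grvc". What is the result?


Input string: 'grvc'
Operation: repeat 4 times
Concatenation: 'grvc' + 'grvc' + 'grvc' + 'grvc'
Result: grvcgrvcgrvcgrvc


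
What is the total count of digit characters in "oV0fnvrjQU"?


Input string: 'oV0fnvrjQU'
Operation: count digit characters (0-9)
Scan: 'o', 'V', '0'(digit), 'f', 'n', 'v', 'r', 'j', 'Q', 'U'
Digits found: 1
Result: 1


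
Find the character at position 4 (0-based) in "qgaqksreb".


Input string: 'qgaqksreb'
Operation: get character at index 4
Index mapping: s[0]='q', s[1]='g', s[2]='a', s[3]='q', s[4]='k'
Result: 'k'


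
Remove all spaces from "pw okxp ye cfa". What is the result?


Input string: 'pw okxp ye cfa'
Operation: remove all spaces
Words: 'pw', 'okxp', 'ye', 'cfa'
Join without spaces: pwokxpyecfa


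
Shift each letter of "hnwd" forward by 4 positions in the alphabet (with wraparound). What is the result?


Input: 'hnwd', shift = 4
Operation: for each letter, (position + 4) mod 26
Mapping: 'h'(7+4=11)->'l', 'n'(13+4=17)->'r', 'w'(22+4=26, 26 mod 26=0)->'a', 'd'(3+4=7)->'h'
Result: lrah


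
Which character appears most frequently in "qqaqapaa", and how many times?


Input: 'qqaqapaa'
Operation: tally each character
Counts: 'a':4, 'p':1, 'q':3
Maximum: 'a' appears 4 times


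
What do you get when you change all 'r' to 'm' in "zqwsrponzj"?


Input string: 'zqwsrponzj'
Operation: replace 'r' with 'm'
Positions of 'r': 4
After replacement: zqwsmponzj


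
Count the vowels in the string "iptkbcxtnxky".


Input string: 'iptkbcxtnxky'
Operation: count vowels (a, e, i, o, u)
Scan: s[0]='i' (vowel), s[1]='p', s[2]='t', s[3]='k', s[4]='b', s[5]='c', s[6]='x', s[7]='t', s[8]='n', s[9]='x', s[10]='k', s[11]='y'
Vowels found: 1
Result: 1


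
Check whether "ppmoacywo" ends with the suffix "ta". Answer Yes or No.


Input string: 'ppmoacywo'
Suffix to check: 'ta'
Last 2 characters of input: 'wo'
Match: False
Result: No


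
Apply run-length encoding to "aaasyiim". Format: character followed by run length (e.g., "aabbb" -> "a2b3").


Input: 'aaasyiim'
Operation: identify consecutive runs
Runs: 'aaa' -> a3, 's' -> s1, 'y' -> y1, 'ii' -> i2, 'm' -> m1
Encoded: a3s1y1i2m1


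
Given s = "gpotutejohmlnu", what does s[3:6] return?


Input string: 'gpotutejohmlnu'
Operation: slice [3:6]
Extract characters: s[3]='t', s[4]='u', s[5]='t'
Result: tut


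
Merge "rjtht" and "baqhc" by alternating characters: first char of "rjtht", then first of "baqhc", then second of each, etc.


String 1: 'rjtht'
String 2: 'baqhc'
Operation: alternate characters
Pairs: 'r'+'b', 'j'+'a', 't'+'q', 'h'+'h', 't'+'c'
Result: rbjatqhhtc


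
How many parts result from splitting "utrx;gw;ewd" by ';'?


Input string: 'utrx;gw;ewd'
Delimiter: ';'
Split result: 'utrx', 'gw', 'ewd'
Number of parts: 3


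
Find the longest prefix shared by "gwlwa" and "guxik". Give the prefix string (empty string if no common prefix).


String 1: 'gwlwa'
String 2: 'guxik'
Compare position by position:
pos 0: 'g' vs 'g' match
pos 1: 'w' vs 'u' differ -> stop
Longest common prefix: "g" (length 1)


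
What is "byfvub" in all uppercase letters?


Input string: 'byfvub'
Operation: convert each letter to uppercase
Mapping: 'b'->'B', 'y'->'Y', 'f'->'F', 'v'->'V', 'u'->'U', 'b'->'B'
Result: BYFVUB


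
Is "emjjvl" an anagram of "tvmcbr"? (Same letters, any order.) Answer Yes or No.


String 1: 'tvmcbr' -> sorted: 'bcmrtv'
String 2: 'emjjvl' -> sorted: 'ejjlmv'
Compare sorted forms: 'bcmrtv' != 'ejjlmv'
Anagram: No


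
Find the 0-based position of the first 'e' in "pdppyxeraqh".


Input string: 'pdppyxeraqh'
Target: 'e'
Scanning left to right: s[0]='p', s[1]='d', s[2]='p', s[3]='p', s[4]='y', s[5]='x', s[6]='e'
First match at index: 6


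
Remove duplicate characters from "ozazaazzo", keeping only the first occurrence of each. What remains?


Input: 'ozazaazzo'
Operation: keep first occurrence of each character
Scan: s[0]='o' new -> keep; s[1]='z' new -> keep; s[2]='a' new -> keep; s[3]='z' seen -> skip; s[4]='a' seen -> skip; s[5]='a' seen -> skip; s[6]='z' seen -> skip; s[7]='z' seen -> skip; s[8]='o' seen -> skip
Result: oza


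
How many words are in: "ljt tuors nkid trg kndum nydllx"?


Input string: 'ljt tuors nkid trg kndum nydllx'
Operation: split by spaces
Words found: 'ljt', 'tuors', 'nkid', 'trg', 'kndum', 'nydllx'
Word count: 6


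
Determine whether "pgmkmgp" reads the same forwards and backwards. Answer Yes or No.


Input string: 'pgmkmgp'
Reversed: 'pgmkmgp'
Compare pairs: s[0]='p' vs s[6]='p' (match), s[1]='g' vs s[5]='g' (match), s[2]='m' vs s[4]='m' (match)
Palindrome: Yes


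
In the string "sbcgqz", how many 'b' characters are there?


Input string: 'sbcgqz'
Target character: 'b'
Scan each position: s[1]='b'
Matches found at indices: 1
Total: 1


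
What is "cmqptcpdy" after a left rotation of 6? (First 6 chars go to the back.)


Input: 'cmqptcpdy', shift = 6
Operation: split at index 6 and swap parts
Front part s[0:6] = 'cmqptc'
Back part s[6:] = 'pdy'
Rotated = back + front = 'pdy' + 'cmqptc'
Result: pdycmqptc


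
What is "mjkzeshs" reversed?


Input string: 'mjkzeshs'
Operation: reverse character order
Original order: 'm' -> 'j' -> 'k' -> 'z' -> 'e' -> 's' -> 'h' -> 's'
Reversed order: 's' -> 'h' -> 's' -> 'e' -> 'z' -> 'k' -> 'j' -> 'm'
Result: shsezkjm


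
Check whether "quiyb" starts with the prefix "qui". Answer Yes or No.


Input string: 'quiyb'
Prefix to check: 'qui'
First 3 characters of input: 'qui'
Match: True
Result: Yes


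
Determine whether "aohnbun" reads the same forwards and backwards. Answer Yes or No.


Input string: 'aohnbun'
Reversed: 'nubnhoa'
Compare pairs: s[0]='a' vs s[6]='n' (mismatch), s[1]='o' vs s[5]='u' (mismatch), s[2]='h' vs s[4]='b' (mismatch)
Palindrome: No


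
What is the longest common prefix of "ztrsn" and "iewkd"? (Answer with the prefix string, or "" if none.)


String 1: 'ztrsn'
String 2: 'iewkd'
Compare position by position:
pos 0: 'z' vs 'i' differ -> stop
Longest common prefix: "" (length 0)


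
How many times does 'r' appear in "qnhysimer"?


Input string: 'qnhysimer'
Target character: 'r'
Scan each position: s[8]='r'
Matches found at indices: 8
Total: 1


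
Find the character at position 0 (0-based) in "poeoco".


Input string: 'poeoco'
Operation: get character at index 0
Index mapping: s[0]='p'
Result: 'p'


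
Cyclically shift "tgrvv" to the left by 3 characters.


Input: 'tgrvv', shift = 3
Operation: split at index 3 and swap parts
Front part s[0:3] = 'tgr'
Back part s[3:] = 'vv'
Rotated = back + front = 'vv' + 'tgr'
Result: vvtgr


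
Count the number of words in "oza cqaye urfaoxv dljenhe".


Input string: 'oza cqaye urfaoxv dljenhe'
Operation: split by spaces
Words found: 'oza', 'cqaye', 'urfaoxv', 'dljenhe'
Word count: 4


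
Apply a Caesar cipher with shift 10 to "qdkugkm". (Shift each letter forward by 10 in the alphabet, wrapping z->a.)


Input: 'qdkugkm', shift = 10
Operation: for each letter, (position + 10) mod 26
Mapping: 'q'(16+10=26, 26 mod 26=0)->'a', 'd'(3+10=13)->'n', 'k'(10+10=20)->'u', 'u'(20+10=30, 30 mod 26=4)->'e', 'g'(6+10=16)->'q', 'k'(10+10=20)->'u', 'm'(12+10=22)->'w'
Result: anuequw


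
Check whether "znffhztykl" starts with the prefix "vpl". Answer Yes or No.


Input string: 'znffhztykl'
Prefix to check: 'vpl'
First 3 characters of input: 'znf'
Match: False
Result: No


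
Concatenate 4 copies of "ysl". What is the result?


Input string: 'ysl'
Operation: repeat 4 times
Concatenation: 'ysl' + 'ysl' + 'ysl' + 'ysl'
Result: yslyslyslysl


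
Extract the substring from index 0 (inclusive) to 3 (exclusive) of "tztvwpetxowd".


Input string: 'tztvwpetxowd'
Operation: slice [0:3]
Extract characters: s[0]='t', s[1]='z', s[2]='t'
Result: tzt


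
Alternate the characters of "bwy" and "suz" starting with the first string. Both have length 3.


String 1: 'bwy'
String 2: 'suz'
Operation: alternate characters
Pairs: 'b'+'s', 'w'+'u', 'y'+'z'
Result: bswuyz


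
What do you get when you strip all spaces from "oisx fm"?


Input string: 'oisx fm'
Operation: remove all spaces
Words: 'oisx', 'fm'
Join without spaces: oisxfm


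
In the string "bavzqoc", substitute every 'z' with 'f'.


Input string: 'bavzqoc'
Operation: replace 'z' with 'f'
Positions of 'z': 3
After replacement: bavfqoc


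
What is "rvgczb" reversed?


Input string: 'rvgczb'
Operation: reverse character order
Original order: 'r' -> 'v' -> 'g' -> 'c' -> 'z' -> 'b'
Reversed order: 'b' -> 'z' -> 'c' -> 'g' -> 'v' -> 'r'
Result: bzcgvr


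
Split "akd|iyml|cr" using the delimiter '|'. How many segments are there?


Input string: 'akd|iyml|cr'
Delimiter: '|'
Split result: 'akd', 'iyml', 'cr'
Number of parts: 3


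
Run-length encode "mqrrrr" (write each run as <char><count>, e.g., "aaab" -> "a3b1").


Input: 'mqrrrr'
Operation: identify consecutive runs
Runs: 'm' -> m1, 'q' -> q1, 'rrrr' -> r4
Encoded: m1q1r4


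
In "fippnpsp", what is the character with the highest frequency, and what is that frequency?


Input: 'fippnpsp'
Operation: tally each character
Counts: 'f':1, 'i':1, 'n':1, 'p':4, 's':1
Maximum: 'p' appears 4 times


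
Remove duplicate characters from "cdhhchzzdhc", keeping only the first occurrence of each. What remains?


Input: 'cdhhchzzdhc'
Operation: keep first occurrence of each character
Scan: s[0]='c' new -> keep; s[1]='d' new -> keep; s[2]='h' new -> keep; s[3]='h' seen -> skip; s[4]='c' seen -> skip; s[5]='h' seen -> skip; s[6]='z' new -> keep; s[7]='z' seen -> skip; s[8]='d' seen -> skip; s[9]='h' seen -> skip; s[10]='c' seen -> skip
Result: cdhz


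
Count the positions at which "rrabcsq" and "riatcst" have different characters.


String 1: 'rrabcsq'
String 2: 'riatcst'
Compare each position: pos 0: 'r'=='r', pos 1: 'r'!='i', pos 2: 'a'=='a', pos 3: 'b'!='t', pos 4: 'c'=='c', pos 5: 's'=='s', pos 6: 'q'!='t'
Differing positions: 3
Hamming distance: 3


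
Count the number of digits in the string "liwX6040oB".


Input string: 'liwX6040oB'
Operation: count digit characters (0-9)
Scan: 'l', 'i', 'w', 'X', '6'(digit), '0'(digit), '4'(digit), '0'(digit), 'o', 'B'
Digits found: 4
Result: 4


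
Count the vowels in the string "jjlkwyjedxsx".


Input string: 'jjlkwyjedxsx'
Operation: count vowels (a, e, i, o, u)
Scan: s[0]='j', s[1]='j', s[2]='l', s[3]='k', s[4]='w', s[5]='y', s[6]='j', s[7]='e' (vowel), s[8]='d', s[9]='x', s[10]='s', s[11]='x'
Vowels found: 1
Result: 1


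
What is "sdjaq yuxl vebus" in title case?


Input string: 'sdjaq yuxl vebus'
Operation: capitalize first letter of each word
Word transformations: 'sdjaq'->'Sdjaq', 'yuxl'->'Yuxl', 'vebus'->'Vebus'
Result: Sdjaq Yuxl Vebus


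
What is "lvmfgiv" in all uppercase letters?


Input string: 'lvmfgiv'
Operation: convert each letter to uppercase
Mapping: 'l'->'L', 'v'->'V', 'm'->'M', 'f'->'F', 'g'->'G', 'i'->'I', 'v'->'V'
Result: LVMFGIV


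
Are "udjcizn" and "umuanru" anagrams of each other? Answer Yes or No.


String 1: 'udjcizn' -> sorted: 'cdijnuz'
String 2: 'umuanru' -> sorted: 'amnruuu'
Compare sorted forms: 'cdijnuz' != 'amnruuu'
Anagram: No


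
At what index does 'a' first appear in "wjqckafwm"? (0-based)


Input string: 'wjqckafwm'
Target: 'a'
Scanning left to right: s[0]='w', s[1]='j', s[2]='q', s[3]='c', s[4]='k', s[5]='a'
First match at index: 5


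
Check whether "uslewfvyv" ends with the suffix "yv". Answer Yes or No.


Input string: 'uslewfvyv'
Suffix to check: 'yv'
Last 2 characters of input: 'yv'
Match: True
Result: Yes


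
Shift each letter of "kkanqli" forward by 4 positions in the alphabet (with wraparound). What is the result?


Input: 'kkanqli', shift = 4
Operation: for each letter, (position + 4) mod 26
Mapping: 'k'(10+4=14)->'o', 'k'(10+4=14)->'o', 'a'(0+4=4)->'e', 'n'(13+4=17)->'r', 'q'(16+4=20)->'u', 'l'(11+4=15)->'p', 'i'(8+4=12)->'m'
Result: ooerupm


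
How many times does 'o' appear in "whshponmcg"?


Input string: 'whshponmcg'
Target character: 'o'
Scan each position: s[5]='o'
Matches found at indices: 5
Total: 1


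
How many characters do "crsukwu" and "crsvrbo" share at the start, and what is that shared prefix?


String 1: 'crsukwu'
String 2: 'crsvrbo'
Compare position by position:
pos 0: 'c' vs 'c' match
pos 1: 'r' vs 'r' match
pos 2: 's' vs 's' match
pos 3: 'u' vs 'v' differ -> stop
Longest common prefix: "crs" (length 3)


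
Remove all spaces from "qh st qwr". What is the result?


Input string: 'qh st qwr'
Operation: remove all spaces
Words: 'qh', 'st', 'qwr'
Join without spaces: qhstqwr


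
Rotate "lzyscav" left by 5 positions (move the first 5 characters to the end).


Input: 'lzyscav', shift = 5
Operation: split at index 5 and swap parts
Front part s[0:5] = 'lzysc'
Back part s[5:] = 'av'
Rotated = back + front = 'av' + 'lzysc'
Result: avlzysc
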